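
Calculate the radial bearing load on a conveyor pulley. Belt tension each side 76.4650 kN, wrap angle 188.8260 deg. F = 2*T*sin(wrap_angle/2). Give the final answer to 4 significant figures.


F = 2 * 76.4650 * sin(188.8260/2 deg)
F = 152.5 kN


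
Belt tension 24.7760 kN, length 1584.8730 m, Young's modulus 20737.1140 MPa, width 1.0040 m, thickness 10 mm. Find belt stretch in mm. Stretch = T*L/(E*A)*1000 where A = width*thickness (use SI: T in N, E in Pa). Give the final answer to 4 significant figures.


A = 1.0040 * 0.01 = 0.01004 m^2
Stretch = 24.7760*1000 * 1584.8730 / (20737.1140e6 * 0.01004) * 1000
Stretch = 188.6 mm


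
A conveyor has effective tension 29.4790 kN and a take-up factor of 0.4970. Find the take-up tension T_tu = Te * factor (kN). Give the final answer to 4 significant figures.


T_tu = 29.4790 * 0.4970
T_tu = 14.65 kN


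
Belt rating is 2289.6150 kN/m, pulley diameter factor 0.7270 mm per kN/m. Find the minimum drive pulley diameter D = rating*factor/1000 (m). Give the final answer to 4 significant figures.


D = 2289.6150 * 0.7270 / 1000
D = 1.665 m


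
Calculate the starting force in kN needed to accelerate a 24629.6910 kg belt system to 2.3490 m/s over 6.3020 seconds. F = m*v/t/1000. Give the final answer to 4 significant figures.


F = 24629.6910 * 2.3490 / 6.3020 / 1000
F = 9.180 kN


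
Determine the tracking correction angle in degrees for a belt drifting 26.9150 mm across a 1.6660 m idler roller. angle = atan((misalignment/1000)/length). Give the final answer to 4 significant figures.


misalign_m = 26.9150 / 1000 = 0.026915 m
angle = atan(0.026915 / 1.6660)
angle = 0.9256 deg


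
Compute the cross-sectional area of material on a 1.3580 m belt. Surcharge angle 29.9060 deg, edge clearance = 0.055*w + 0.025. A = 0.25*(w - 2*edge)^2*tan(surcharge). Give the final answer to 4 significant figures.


edge = 0.055*1.3580 + 0.025 = 0.09969 m
ew = 1.3580 - 2*0.09969 = 1.15862 m
A = 0.25 * 1.15862^2 * tan(29.9060 deg)
A = 0.1930 m^2


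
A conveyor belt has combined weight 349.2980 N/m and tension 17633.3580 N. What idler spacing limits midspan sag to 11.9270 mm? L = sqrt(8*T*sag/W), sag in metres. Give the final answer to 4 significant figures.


sag = 11.9270/1000 = 0.011927 m
L = sqrt(8 * 17633.3580 * 0.011927 / 349.2980)
L = 2.195 m


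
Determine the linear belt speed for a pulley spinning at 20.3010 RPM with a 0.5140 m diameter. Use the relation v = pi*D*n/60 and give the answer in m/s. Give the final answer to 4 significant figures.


v = pi * 0.5140 * 20.3010 / 60
v = 0.5464 m/s


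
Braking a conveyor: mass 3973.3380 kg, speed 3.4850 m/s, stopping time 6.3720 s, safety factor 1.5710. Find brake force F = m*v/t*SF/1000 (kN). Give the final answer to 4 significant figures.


F = 3973.3380 * 3.4850 / 6.3720 * 1.5710 / 1000
F = 3.414 kN


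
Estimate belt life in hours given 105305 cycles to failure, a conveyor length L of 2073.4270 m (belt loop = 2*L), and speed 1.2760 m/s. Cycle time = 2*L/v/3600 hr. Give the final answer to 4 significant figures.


cycle_time = 2 * 2073.4270 / 1.2760 / 3600 = 0.902746 hr
life = 105305 * 0.902746 = 95060 hours


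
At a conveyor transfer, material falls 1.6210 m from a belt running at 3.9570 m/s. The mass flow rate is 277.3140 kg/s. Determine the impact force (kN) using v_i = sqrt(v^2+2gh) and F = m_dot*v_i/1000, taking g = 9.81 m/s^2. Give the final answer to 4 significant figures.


v_i = sqrt(3.9570^2 + 2*9.81*1.6210) = 6.88926 m/s
F = 277.3140 * 6.88926 / 1000
F = 1.910 kN


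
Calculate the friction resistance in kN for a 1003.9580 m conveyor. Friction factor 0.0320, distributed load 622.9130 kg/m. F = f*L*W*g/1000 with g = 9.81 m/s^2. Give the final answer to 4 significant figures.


F = 0.0320 * 1003.9580 * 622.9130 * 9.81 / 1000
F = 196.3 kN


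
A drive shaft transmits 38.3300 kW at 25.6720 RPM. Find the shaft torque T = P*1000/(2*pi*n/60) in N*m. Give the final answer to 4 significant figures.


omega = 2*pi*25.6720/60 = 2.68837 rad/s
T = 38.3300*1000 / 2.68837
T = 14260 N*m


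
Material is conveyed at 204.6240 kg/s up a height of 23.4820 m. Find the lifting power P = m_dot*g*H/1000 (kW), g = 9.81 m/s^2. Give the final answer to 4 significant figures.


P = 204.6240 * 9.81 * 23.4820 / 1000
P = 47.14 kW


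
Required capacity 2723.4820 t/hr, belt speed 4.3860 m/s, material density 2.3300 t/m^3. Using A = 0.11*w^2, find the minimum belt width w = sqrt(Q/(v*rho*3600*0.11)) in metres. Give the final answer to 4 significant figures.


A_req = 2723.4820 / (4.3860 * 2.3300 * 3600) = 0.0740282 m^2
w = sqrt(0.0740282 / 0.11)
w = 0.8204 m


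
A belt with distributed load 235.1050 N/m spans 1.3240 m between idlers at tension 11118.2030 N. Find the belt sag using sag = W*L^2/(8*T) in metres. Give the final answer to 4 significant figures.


sag = 235.1050 * 1.3240^2 / (8 * 11118.2030)
sag = 0.004634 m


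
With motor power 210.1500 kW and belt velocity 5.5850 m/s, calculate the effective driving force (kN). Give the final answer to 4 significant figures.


Te = P / v = 210.1500 / 5.5850
Te = 37.63 kN


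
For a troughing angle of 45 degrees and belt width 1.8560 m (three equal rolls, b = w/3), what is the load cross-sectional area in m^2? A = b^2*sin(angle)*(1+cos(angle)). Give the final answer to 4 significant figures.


b = 1.8560/3 = 0.618667 m
A = 0.618667^2 * sin(45 deg) * (1 + cos(45 deg))
A = 0.4620 m^2


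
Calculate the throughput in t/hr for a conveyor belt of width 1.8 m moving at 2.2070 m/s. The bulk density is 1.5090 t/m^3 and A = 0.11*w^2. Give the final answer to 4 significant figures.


A = 0.11 * 1.8^2 = 0.3564 m^2
C = 0.3564 * 2.2070 * 1.5090 * 3600
C = 4273 t/hr


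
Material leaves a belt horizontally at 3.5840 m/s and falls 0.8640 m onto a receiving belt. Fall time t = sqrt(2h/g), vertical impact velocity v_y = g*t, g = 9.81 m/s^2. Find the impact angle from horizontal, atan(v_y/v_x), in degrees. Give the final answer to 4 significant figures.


t = sqrt(2*0.8640/9.81) = 0.419698 s
v_y = 9.81 * 0.419698 = 4.11724 m/s
angle = atan(4.11724 / 3.5840) = 48.96 deg


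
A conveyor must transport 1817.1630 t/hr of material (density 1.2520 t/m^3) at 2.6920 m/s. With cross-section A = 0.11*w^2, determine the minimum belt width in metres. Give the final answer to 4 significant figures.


A_req = 1817.1630 / (2.6920 * 1.2520 * 3600) = 0.149766 m^2
w = sqrt(0.149766 / 0.11)
w = 1.167 m


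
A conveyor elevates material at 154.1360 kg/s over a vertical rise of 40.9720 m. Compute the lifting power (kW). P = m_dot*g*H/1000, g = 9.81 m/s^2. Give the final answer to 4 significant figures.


P = 154.1360 * 9.81 * 40.9720 / 1000
P = 61.95 kW


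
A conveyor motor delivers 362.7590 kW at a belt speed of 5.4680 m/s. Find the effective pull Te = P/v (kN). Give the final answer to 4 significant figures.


Te = P / v = 362.7590 / 5.4680
Te = 66.34 kN


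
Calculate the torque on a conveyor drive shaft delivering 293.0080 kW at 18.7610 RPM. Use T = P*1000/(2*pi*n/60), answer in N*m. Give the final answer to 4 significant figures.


omega = 2*pi*18.7610/60 = 1.96465 rad/s
T = 293.0080*1000 / 1.96465
T = 149100 N*m


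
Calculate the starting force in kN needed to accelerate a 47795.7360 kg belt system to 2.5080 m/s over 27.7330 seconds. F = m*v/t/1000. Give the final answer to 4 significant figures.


F = 47795.7360 * 2.5080 / 27.7330 / 1000
F = 4.322 kN


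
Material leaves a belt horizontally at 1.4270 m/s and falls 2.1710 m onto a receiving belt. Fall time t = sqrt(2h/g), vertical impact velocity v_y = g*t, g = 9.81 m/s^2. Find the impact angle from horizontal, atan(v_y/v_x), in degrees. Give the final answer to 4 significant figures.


t = sqrt(2*2.1710/9.81) = 0.665289 s
v_y = 9.81 * 0.665289 = 6.52649 m/s
angle = atan(6.52649 / 1.4270) = 77.67 deg


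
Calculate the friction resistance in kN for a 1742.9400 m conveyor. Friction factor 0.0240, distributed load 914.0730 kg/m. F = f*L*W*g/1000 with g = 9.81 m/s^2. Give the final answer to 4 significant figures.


F = 0.0240 * 1742.9400 * 914.0730 * 9.81 / 1000
F = 375.1 kN


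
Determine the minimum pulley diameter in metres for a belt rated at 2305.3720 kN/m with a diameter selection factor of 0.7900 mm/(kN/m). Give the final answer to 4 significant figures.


D = 2305.3720 * 0.7900 / 1000
D = 1.821 m


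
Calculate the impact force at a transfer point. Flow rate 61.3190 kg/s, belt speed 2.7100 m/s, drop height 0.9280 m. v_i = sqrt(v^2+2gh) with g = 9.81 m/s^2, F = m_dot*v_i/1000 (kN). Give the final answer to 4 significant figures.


v_i = sqrt(2.7100^2 + 2*9.81*0.9280) = 5.05485 m/s
F = 61.3190 * 5.05485 / 1000
F = 0.3100 kN


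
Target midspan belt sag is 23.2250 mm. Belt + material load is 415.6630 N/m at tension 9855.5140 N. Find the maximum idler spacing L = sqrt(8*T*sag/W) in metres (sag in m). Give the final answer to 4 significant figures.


sag = 23.2250/1000 = 0.023225 m
L = sqrt(8 * 9855.5140 * 0.023225 / 415.6630)
L = 2.099 m


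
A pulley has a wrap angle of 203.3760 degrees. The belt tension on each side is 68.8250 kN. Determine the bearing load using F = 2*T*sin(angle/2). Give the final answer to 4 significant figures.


F = 2 * 68.8250 * sin(203.3760/2 deg)
F = 134.8 kN


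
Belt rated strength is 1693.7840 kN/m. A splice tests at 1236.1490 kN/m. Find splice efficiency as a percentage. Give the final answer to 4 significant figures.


Eff = 1236.1490 / 1693.7840 * 100
Eff = 72.98 %


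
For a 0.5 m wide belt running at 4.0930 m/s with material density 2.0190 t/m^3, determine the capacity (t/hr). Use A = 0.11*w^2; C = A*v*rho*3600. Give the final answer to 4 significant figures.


A = 0.11 * 0.5^2 = 0.0275 m^2
C = 0.0275 * 4.0930 * 2.0190 * 3600
C = 818.1 t/hr


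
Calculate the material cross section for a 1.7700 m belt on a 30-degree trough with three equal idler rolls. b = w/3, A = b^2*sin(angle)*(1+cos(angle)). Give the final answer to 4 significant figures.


b = 1.7700/3 = 0.59 m
A = 0.59^2 * sin(30 deg) * (1 + cos(30 deg))
A = 0.3248 m^2


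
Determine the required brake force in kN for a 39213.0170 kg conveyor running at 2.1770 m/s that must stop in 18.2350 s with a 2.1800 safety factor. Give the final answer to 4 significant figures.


F = 39213.0170 * 2.1770 / 18.2350 * 2.1800 / 1000
F = 10.21 kN


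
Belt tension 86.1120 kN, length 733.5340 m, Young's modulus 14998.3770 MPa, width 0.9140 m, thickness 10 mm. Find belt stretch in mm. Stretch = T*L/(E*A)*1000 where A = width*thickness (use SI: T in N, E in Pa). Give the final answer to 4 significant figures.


A = 0.9140 * 0.01 = 0.00914 m^2
Stretch = 86.1120*1000 * 733.5340 / (14998.3770e6 * 0.00914) * 1000
Stretch = 460.8 mm


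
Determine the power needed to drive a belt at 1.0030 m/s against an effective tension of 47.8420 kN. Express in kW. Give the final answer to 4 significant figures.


P = Te * v = 47.8420 * 1.0030
P = 47.99 kW


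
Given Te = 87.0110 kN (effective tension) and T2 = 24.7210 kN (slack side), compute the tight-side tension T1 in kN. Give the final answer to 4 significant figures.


T1 = Te + T2 = 87.0110 + 24.7210
T1 = 111.7 kN


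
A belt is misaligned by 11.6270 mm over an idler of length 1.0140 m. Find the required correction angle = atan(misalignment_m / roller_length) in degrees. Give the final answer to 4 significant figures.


misalign_m = 11.6270 / 1000 = 0.011627 m
angle = atan(0.011627 / 1.0140)
angle = 0.6570 deg


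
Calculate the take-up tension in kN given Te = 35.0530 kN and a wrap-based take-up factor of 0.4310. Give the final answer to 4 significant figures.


T_tu = 35.0530 * 0.4310
T_tu = 15.11 kN


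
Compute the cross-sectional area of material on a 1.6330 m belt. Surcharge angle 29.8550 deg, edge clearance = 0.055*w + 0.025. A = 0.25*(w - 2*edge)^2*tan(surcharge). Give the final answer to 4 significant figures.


edge = 0.055*1.6330 + 0.025 = 0.114815 m
ew = 1.6330 - 2*0.114815 = 1.40337 m
A = 0.25 * 1.40337^2 * tan(29.8550 deg)
A = 0.2826 m^2


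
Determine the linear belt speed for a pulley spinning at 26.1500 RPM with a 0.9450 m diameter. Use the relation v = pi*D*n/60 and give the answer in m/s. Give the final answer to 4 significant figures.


v = pi * 0.9450 * 26.1500 / 60
v = 1.294 m/s


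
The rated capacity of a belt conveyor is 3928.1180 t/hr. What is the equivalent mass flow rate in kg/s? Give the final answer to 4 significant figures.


m_dot = 3928.1180 * 1000 / 3600
m_dot = 1091 kg/s


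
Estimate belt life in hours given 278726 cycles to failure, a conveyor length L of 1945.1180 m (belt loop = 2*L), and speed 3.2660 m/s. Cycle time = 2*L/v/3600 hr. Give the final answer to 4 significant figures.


cycle_time = 2 * 1945.1180 / 3.2660 / 3600 = 0.33087 hr
life = 278726 * 0.33087 = 92220 hours


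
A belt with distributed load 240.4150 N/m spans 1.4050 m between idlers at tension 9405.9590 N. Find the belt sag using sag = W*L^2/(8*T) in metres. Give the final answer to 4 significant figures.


sag = 240.4150 * 1.4050^2 / (8 * 9405.9590)
sag = 0.006307 m


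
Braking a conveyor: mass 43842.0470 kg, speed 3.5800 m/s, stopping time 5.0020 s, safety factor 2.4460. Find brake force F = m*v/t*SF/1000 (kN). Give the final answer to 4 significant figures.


F = 43842.0470 * 3.5800 / 5.0020 * 2.4460 / 1000
F = 76.75 kN


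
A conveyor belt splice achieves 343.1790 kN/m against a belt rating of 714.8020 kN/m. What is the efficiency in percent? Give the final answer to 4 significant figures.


Eff = 343.1790 / 714.8020 * 100
Eff = 48.01 %


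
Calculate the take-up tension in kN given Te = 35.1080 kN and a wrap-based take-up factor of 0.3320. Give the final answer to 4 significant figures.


T_tu = 35.1080 * 0.3320
T_tu = 11.66 kN


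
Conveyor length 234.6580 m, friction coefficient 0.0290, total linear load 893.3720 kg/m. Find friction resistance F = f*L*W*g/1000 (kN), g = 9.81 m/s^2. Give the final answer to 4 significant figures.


F = 0.0290 * 234.6580 * 893.3720 * 9.81 / 1000
F = 59.64 kN


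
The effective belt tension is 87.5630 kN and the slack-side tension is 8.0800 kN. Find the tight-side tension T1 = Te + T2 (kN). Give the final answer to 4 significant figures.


T1 = Te + T2 = 87.5630 + 8.0800
T1 = 95.64 kN


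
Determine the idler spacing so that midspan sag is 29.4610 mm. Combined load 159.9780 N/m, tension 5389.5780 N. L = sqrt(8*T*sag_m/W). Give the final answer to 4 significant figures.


sag = 29.4610/1000 = 0.029461 m
L = sqrt(8 * 5389.5780 * 0.029461 / 159.9780)
L = 2.818 m


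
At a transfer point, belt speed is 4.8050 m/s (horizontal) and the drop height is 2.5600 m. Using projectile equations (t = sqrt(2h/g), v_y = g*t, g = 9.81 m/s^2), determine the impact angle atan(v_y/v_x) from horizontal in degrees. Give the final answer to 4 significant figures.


t = sqrt(2*2.5600/9.81) = 0.722438 s
v_y = 9.81 * 0.722438 = 7.08712 m/s
angle = atan(7.08712 / 4.8050) = 55.86 deg


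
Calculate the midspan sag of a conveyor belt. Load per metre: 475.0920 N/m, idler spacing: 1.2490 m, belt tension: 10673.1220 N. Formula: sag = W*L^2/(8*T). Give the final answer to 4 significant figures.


sag = 475.0920 * 1.2490^2 / (8 * 10673.1220)
sag = 0.008680 m


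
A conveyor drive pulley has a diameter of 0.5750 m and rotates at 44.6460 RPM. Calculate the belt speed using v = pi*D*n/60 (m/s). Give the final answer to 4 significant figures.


v = pi * 0.5750 * 44.6460 / 60
v = 1.344 m/s


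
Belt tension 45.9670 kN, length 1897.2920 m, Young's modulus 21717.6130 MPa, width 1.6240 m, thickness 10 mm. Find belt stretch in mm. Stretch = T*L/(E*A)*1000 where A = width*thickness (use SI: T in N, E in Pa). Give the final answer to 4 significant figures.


A = 1.6240 * 0.01 = 0.01624 m^2
Stretch = 45.9670*1000 * 1897.2920 / (21717.6130e6 * 0.01624) * 1000
Stretch = 247.3 mm


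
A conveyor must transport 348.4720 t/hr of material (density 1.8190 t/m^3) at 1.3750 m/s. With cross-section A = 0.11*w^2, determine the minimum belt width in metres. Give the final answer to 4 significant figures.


A_req = 348.4720 / (1.3750 * 1.8190 * 3600) = 0.0387017 m^2
w = sqrt(0.0387017 / 0.11)
w = 0.5932 m


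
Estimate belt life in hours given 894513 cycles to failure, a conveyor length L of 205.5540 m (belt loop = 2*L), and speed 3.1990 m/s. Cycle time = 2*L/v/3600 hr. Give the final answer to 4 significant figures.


cycle_time = 2 * 205.5540 / 3.1990 / 3600 = 0.0356976 hr
life = 894513 * 0.0356976 = 31930 hours


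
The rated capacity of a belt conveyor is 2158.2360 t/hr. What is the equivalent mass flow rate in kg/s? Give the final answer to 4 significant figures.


m_dot = 2158.2360 * 1000 / 3600
m_dot = 599.5 kg/s


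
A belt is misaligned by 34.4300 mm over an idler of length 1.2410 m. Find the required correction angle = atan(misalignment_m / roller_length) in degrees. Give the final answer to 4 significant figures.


misalign_m = 34.4300 / 1000 = 0.034430 m
angle = atan(0.034430 / 1.2410)
angle = 1.589 deg


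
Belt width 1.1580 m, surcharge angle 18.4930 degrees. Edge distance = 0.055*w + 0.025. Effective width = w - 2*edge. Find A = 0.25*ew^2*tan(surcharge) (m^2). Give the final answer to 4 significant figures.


edge = 0.055*1.1580 + 0.025 = 0.08869 m
ew = 1.1580 - 2*0.08869 = 0.98062 m
A = 0.25 * 0.98062^2 * tan(18.4930 deg)
A = 0.08041 m^2


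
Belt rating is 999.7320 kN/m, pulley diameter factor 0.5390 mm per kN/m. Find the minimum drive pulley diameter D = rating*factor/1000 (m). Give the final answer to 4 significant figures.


D = 999.7320 * 0.5390 / 1000
D = 0.5389 m


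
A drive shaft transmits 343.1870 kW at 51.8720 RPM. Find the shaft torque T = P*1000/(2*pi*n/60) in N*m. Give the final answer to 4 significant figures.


omega = 2*pi*51.8720/60 = 5.43202 rad/s
T = 343.1870*1000 / 5.43202
T = 63180 N*m


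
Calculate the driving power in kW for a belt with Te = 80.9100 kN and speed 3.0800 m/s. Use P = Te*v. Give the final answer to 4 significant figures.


P = Te * v = 80.9100 * 3.0800
P = 249.2 kW


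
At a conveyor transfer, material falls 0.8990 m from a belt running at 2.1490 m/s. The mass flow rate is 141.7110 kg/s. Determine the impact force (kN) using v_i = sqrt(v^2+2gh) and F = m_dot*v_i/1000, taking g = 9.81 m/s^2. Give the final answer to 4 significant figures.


v_i = sqrt(2.1490^2 + 2*9.81*0.8990) = 4.71769 m/s
F = 141.7110 * 4.71769 / 1000
F = 0.6685 kN


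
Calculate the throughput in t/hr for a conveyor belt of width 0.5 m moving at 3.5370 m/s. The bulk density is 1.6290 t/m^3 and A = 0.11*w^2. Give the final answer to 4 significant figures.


A = 0.11 * 0.5^2 = 0.0275 m^2
C = 0.0275 * 3.5370 * 1.6290 * 3600
C = 570.4 t/hr


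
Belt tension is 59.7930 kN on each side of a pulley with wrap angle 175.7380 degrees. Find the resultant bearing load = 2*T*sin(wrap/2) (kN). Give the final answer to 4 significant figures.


F = 2 * 59.7930 * sin(175.7380/2 deg)
F = 119.5 kN


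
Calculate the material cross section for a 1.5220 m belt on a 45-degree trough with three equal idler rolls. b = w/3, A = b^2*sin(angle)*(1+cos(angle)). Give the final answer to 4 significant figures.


b = 1.5220/3 = 0.507333 m
A = 0.507333^2 * sin(45 deg) * (1 + cos(45 deg))
A = 0.3107 m^2


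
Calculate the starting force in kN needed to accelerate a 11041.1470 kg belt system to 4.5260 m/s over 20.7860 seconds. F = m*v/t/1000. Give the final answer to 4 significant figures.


F = 11041.1470 * 4.5260 / 20.7860 / 1000
F = 2.404 kN


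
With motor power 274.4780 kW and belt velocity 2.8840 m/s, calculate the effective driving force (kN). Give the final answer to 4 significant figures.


Te = P / v = 274.4780 / 2.8840
Te = 95.17 kN


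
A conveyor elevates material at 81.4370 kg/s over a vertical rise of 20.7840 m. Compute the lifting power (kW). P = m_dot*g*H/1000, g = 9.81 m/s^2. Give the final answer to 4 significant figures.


P = 81.4370 * 9.81 * 20.7840 / 1000
P = 16.60 kW


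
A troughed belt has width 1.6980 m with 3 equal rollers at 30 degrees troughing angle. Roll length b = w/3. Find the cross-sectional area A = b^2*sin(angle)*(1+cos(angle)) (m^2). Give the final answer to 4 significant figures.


b = 1.6980/3 = 0.566 m
A = 0.566^2 * sin(30 deg) * (1 + cos(30 deg))
A = 0.2989 m^2


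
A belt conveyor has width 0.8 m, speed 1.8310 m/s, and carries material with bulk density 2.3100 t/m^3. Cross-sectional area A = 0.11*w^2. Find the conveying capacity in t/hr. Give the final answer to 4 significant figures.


A = 0.11 * 0.8^2 = 0.0704 m^2
C = 0.0704 * 1.8310 * 2.3100 * 3600
C = 1072 t/hr


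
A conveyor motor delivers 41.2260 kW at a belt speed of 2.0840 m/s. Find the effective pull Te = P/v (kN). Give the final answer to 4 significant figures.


Te = P / v = 41.2260 / 2.0840
Te = 19.78 kN


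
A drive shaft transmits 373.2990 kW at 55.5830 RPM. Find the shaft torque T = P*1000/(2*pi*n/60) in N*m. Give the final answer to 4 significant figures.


omega = 2*pi*55.5830/60 = 5.82064 rad/s
T = 373.2990*1000 / 5.82064
T = 64130 N*m


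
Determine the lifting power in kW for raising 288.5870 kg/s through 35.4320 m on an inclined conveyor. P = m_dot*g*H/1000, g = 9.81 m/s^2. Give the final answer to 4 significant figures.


P = 288.5870 * 9.81 * 35.4320 / 1000
P = 100.3 kW


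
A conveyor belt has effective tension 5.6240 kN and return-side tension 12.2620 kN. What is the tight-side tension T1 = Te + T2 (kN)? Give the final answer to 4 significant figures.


T1 = Te + T2 = 5.6240 + 12.2620
T1 = 17.89 kN


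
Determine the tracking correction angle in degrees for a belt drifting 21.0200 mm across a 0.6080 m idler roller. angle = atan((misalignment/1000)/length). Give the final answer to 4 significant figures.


misalign_m = 21.0200 / 1000 = 0.021020 m
angle = atan(0.021020 / 0.6080)
angle = 1.980 deg


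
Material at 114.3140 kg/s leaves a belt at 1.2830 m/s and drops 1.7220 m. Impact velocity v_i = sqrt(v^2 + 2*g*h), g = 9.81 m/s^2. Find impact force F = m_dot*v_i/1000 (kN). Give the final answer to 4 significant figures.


v_i = sqrt(1.2830^2 + 2*9.81*1.7220) = 5.95246 m/s
F = 114.3140 * 5.95246 / 1000
F = 0.6804 kN


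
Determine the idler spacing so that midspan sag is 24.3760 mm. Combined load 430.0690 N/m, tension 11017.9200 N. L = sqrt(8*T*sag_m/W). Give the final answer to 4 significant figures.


sag = 24.3760/1000 = 0.024376 m
L = sqrt(8 * 11017.9200 * 0.024376 / 430.0690)
L = 2.235 m


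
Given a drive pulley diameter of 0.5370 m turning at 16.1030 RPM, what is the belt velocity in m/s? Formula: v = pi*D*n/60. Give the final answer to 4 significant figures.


v = pi * 0.5370 * 16.1030 / 60
v = 0.4528 m/s


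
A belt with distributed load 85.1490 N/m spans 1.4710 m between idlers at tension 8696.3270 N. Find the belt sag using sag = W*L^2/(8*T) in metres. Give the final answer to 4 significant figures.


sag = 85.1490 * 1.4710^2 / (8 * 8696.3270)
sag = 0.002648 m


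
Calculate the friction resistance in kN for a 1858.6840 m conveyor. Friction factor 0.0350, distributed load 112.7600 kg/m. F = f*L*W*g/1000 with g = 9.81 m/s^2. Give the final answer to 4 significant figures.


F = 0.0350 * 1858.6840 * 112.7600 * 9.81 / 1000
F = 71.96 kN


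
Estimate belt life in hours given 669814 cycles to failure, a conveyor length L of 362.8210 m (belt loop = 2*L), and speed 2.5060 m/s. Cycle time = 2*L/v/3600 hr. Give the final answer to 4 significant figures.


cycle_time = 2 * 362.8210 / 2.5060 / 3600 = 0.0804338 hr
life = 669814 * 0.0804338 = 53880 hours


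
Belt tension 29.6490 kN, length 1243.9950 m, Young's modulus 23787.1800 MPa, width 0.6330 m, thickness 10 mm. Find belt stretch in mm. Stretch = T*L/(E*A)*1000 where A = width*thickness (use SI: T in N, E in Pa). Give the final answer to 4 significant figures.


A = 0.6330 * 0.01 = 0.00633 m^2
Stretch = 29.6490*1000 * 1243.9950 / (23787.1800e6 * 0.00633) * 1000
Stretch = 245.0 mm


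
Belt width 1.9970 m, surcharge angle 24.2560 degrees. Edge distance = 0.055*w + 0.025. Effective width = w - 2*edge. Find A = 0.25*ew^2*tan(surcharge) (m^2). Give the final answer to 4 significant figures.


edge = 0.055*1.9970 + 0.025 = 0.134835 m
ew = 1.9970 - 2*0.134835 = 1.72733 m
A = 0.25 * 1.72733^2 * tan(24.2560 deg)
A = 0.3361 m^2


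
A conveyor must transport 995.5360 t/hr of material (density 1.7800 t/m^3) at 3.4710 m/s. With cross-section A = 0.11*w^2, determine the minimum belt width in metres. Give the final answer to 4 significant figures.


A_req = 995.5360 / (3.4710 * 1.7800 * 3600) = 0.0447589 m^2
w = sqrt(0.0447589 / 0.11)
w = 0.6379 m


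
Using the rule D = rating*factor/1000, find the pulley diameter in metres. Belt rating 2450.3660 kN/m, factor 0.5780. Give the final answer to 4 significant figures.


D = 2450.3660 * 0.5780 / 1000
D = 1.416 m


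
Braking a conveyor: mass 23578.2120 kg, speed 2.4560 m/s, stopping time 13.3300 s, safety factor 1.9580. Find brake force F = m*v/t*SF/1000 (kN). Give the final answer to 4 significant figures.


F = 23578.2120 * 2.4560 / 13.3300 * 1.9580 / 1000
F = 8.506 kN


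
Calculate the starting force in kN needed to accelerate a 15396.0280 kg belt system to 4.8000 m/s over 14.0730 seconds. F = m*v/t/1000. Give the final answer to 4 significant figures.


F = 15396.0280 * 4.8000 / 14.0730 / 1000
F = 5.251 kN


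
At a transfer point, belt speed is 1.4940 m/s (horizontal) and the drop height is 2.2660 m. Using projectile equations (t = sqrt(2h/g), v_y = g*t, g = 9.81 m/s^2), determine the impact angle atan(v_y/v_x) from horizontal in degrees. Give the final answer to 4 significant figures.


t = sqrt(2*2.2660/9.81) = 0.679689 s
v_y = 9.81 * 0.679689 = 6.66775 m/s
angle = atan(6.66775 / 1.4940) = 77.37 deg


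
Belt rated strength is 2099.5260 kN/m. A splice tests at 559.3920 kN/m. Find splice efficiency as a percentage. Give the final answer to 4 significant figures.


Eff = 559.3920 / 2099.5260 * 100
Eff = 26.64 %


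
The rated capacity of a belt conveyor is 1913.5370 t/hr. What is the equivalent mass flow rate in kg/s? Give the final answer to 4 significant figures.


m_dot = 1913.5370 * 1000 / 3600
m_dot = 531.5 kg/s


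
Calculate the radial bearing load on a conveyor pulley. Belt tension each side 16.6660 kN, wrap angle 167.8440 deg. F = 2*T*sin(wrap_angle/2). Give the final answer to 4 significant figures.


F = 2 * 16.6660 * sin(167.8440/2 deg)
F = 33.14 kN


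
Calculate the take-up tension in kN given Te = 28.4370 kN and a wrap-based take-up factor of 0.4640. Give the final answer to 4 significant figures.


T_tu = 28.4370 * 0.4640
T_tu = 13.19 kN


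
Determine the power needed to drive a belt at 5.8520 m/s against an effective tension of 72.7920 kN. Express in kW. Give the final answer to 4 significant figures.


P = Te * v = 72.7920 * 5.8520
P = 426.0 kW


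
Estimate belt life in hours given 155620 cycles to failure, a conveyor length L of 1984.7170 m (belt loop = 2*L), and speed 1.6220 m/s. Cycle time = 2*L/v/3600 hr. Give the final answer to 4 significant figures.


cycle_time = 2 * 1984.7170 / 1.6220 / 3600 = 0.679791 hr
life = 155620 * 0.679791 = 105800 hours


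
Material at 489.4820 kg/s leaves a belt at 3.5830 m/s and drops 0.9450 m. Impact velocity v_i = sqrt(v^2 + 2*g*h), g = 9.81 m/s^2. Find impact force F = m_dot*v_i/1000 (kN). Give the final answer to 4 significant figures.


v_i = sqrt(3.5830^2 + 2*9.81*0.9450) = 5.60168 m/s
F = 489.4820 * 5.60168 / 1000
F = 2.742 kN


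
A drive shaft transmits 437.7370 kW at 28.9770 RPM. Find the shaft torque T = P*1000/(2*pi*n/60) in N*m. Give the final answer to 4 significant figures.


omega = 2*pi*28.9770/60 = 3.03446 rad/s
T = 437.7370*1000 / 3.03446
T = 144300 N*m


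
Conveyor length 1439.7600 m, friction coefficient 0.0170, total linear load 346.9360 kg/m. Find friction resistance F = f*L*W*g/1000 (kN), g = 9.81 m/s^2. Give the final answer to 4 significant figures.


F = 0.0170 * 1439.7600 * 346.9360 * 9.81 / 1000
F = 83.30 kN


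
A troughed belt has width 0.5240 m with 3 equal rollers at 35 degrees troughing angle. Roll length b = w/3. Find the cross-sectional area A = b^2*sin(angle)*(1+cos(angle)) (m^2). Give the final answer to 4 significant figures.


b = 0.5240/3 = 0.174667 m
A = 0.174667^2 * sin(35 deg) * (1 + cos(35 deg))
A = 0.03183 m^2


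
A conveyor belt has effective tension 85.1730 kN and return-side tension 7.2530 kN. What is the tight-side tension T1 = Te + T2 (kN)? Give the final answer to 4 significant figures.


T1 = Te + T2 = 85.1730 + 7.2530
T1 = 92.43 kN


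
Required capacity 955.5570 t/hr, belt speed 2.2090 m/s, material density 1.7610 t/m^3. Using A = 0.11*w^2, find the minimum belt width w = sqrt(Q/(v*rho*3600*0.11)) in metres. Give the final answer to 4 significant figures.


A_req = 955.5570 / (2.2090 * 1.7610 * 3600) = 0.0682337 m^2
w = sqrt(0.0682337 / 0.11)
w = 0.7876 m


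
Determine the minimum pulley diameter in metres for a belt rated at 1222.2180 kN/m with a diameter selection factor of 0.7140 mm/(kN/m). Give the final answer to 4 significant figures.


D = 1222.2180 * 0.7140 / 1000
D = 0.8727 m


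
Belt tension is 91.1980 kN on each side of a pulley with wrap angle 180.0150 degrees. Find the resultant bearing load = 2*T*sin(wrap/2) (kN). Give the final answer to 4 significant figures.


F = 2 * 91.1980 * sin(180.0150/2 deg)
F = 182.4 kN


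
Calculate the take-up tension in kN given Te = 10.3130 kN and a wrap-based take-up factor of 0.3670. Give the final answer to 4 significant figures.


T_tu = 10.3130 * 0.3670
T_tu = 3.785 kN


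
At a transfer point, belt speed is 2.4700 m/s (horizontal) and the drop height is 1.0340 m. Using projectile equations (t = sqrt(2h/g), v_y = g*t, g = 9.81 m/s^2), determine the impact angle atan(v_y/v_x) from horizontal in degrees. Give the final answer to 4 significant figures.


t = sqrt(2*1.0340/9.81) = 0.459135 s
v_y = 9.81 * 0.459135 = 4.50411 m/s
angle = atan(4.50411 / 2.4700) = 61.26 deg


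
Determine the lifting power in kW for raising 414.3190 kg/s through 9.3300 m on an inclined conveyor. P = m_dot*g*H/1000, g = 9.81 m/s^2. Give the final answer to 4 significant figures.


P = 414.3190 * 9.81 * 9.3300 / 1000
P = 37.92 kW


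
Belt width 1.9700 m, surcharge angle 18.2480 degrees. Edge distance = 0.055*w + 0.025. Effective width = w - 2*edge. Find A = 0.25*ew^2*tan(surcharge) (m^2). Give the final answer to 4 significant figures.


edge = 0.055*1.9700 + 0.025 = 0.13335 m
ew = 1.9700 - 2*0.13335 = 1.7033 m
A = 0.25 * 1.7033^2 * tan(18.2480 deg)
A = 0.2391 m^2


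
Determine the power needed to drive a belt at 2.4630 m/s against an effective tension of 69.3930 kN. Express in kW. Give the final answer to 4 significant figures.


P = Te * v = 69.3930 * 2.4630
P = 170.9 kW


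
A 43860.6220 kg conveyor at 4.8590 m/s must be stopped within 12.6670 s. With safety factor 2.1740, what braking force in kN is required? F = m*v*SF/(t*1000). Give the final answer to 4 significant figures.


F = 43860.6220 * 4.8590 / 12.6670 * 2.1740 / 1000
F = 36.58 kN


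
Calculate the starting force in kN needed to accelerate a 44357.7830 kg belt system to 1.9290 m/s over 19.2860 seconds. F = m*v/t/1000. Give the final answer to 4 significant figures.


F = 44357.7830 * 1.9290 / 19.2860 / 1000
F = 4.437 kN


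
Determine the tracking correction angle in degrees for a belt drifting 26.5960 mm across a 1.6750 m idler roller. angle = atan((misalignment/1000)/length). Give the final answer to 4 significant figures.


misalign_m = 26.5960 / 1000 = 0.026596 m
angle = atan(0.026596 / 1.6750)
angle = 0.9097 deg


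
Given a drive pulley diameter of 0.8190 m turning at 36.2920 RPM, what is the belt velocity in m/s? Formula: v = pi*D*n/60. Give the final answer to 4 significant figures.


v = pi * 0.8190 * 36.2920 / 60
v = 1.556 m/s


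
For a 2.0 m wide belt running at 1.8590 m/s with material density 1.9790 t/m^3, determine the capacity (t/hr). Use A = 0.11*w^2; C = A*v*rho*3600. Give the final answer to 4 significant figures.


A = 0.11 * 2.0^2 = 0.44 m^2
C = 0.44 * 1.8590 * 1.9790 * 3600
C = 5827 t/hr


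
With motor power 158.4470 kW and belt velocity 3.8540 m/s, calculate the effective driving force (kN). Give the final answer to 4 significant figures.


Te = P / v = 158.4470 / 3.8540
Te = 41.11 kN


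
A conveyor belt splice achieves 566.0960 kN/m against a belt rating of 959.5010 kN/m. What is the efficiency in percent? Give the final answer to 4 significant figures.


Eff = 566.0960 / 959.5010 * 100
Eff = 59.00 %


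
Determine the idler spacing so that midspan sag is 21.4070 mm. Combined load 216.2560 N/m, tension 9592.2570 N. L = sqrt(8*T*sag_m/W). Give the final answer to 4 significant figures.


sag = 21.4070/1000 = 0.021407 m
L = sqrt(8 * 9592.2570 * 0.021407 / 216.2560)
L = 2.756 m


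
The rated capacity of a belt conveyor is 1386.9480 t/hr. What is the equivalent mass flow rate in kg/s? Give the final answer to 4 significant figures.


m_dot = 1386.9480 * 1000 / 3600
m_dot = 385.3 kg/s


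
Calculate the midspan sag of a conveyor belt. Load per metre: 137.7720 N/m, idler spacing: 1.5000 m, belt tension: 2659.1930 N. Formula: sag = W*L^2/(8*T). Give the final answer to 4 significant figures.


sag = 137.7720 * 1.5000^2 / (8 * 2659.1930)
sag = 0.01457 m


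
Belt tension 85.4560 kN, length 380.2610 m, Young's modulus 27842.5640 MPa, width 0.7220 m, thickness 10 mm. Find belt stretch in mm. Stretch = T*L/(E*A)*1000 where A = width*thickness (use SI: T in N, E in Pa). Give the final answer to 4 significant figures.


A = 0.7220 * 0.01 = 0.00722 m^2
Stretch = 85.4560*1000 * 380.2610 / (27842.5640e6 * 0.00722) * 1000
Stretch = 161.7 mm


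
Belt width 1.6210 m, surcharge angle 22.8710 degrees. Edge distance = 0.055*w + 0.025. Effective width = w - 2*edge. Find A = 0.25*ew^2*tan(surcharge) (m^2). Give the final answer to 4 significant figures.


edge = 0.055*1.6210 + 0.025 = 0.114155 m
ew = 1.6210 - 2*0.114155 = 1.39269 m
A = 0.25 * 1.39269^2 * tan(22.8710 deg)
A = 0.2045 m^2


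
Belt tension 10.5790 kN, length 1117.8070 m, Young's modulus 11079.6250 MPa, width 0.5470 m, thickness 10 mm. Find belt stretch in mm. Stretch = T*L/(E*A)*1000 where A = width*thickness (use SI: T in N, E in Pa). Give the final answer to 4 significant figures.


A = 0.5470 * 0.01 = 0.00547 m^2
Stretch = 10.5790*1000 * 1117.8070 / (11079.6250e6 * 0.00547) * 1000
Stretch = 195.1 mm


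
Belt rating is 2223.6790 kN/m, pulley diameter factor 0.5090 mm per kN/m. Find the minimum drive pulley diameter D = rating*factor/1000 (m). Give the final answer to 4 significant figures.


D = 2223.6790 * 0.5090 / 1000
D = 1.132 m


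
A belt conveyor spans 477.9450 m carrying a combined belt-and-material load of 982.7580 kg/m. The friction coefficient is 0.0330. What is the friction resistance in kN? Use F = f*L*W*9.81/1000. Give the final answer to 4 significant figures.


F = 0.0330 * 477.9450 * 982.7580 * 9.81 / 1000
F = 152.1 kN


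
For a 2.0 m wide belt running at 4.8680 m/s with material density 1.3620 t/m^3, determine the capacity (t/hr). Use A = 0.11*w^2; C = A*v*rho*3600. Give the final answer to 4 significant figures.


A = 0.11 * 2.0^2 = 0.44 m^2
C = 0.44 * 4.8680 * 1.3620 * 3600
C = 10500 t/hr


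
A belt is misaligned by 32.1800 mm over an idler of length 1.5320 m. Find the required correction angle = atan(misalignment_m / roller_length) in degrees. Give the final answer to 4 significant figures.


misalign_m = 32.1800 / 1000 = 0.032180 m
angle = atan(0.032180 / 1.5320)
angle = 1.203 deg


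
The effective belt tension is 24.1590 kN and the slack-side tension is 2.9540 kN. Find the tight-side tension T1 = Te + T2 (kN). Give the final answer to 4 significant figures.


T1 = Te + T2 = 24.1590 + 2.9540
T1 = 27.11 kN


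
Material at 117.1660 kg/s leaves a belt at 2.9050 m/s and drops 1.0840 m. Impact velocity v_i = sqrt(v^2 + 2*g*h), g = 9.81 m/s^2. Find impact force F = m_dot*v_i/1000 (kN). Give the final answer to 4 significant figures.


v_i = sqrt(2.9050^2 + 2*9.81*1.0840) = 5.45042 m/s
F = 117.1660 * 5.45042 / 1000
F = 0.6386 kN


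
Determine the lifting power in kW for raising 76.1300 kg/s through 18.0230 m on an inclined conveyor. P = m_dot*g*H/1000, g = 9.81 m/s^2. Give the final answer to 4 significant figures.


P = 76.1300 * 9.81 * 18.0230 / 1000
P = 13.46 kW


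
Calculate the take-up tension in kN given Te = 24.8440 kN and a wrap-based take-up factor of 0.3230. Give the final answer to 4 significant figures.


T_tu = 24.8440 * 0.3230
T_tu = 8.025 kN


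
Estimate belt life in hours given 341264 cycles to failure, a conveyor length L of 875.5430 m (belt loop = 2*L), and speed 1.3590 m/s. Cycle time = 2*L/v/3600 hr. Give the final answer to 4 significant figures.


cycle_time = 2 * 875.5430 / 1.3590 / 3600 = 0.35792 hr
life = 341264 * 0.35792 = 122100 hours


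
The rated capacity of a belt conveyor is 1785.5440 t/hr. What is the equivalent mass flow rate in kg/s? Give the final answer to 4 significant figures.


m_dot = 1785.5440 * 1000 / 3600
m_dot = 496.0 kg/s


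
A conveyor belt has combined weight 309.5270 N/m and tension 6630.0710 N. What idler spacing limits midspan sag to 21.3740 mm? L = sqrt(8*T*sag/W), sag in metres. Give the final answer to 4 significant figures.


sag = 21.3740/1000 = 0.021374 m
L = sqrt(8 * 6630.0710 * 0.021374 / 309.5270)
L = 1.914 m


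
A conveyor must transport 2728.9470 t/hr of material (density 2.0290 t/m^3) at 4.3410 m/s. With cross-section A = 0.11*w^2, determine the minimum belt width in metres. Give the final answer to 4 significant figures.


A_req = 2728.9470 / (4.3410 * 2.0290 * 3600) = 0.0860638 m^2
w = sqrt(0.0860638 / 0.11)
w = 0.8845 m


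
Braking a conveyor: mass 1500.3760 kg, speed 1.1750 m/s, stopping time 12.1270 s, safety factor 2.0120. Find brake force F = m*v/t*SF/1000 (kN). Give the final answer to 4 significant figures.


F = 1500.3760 * 1.1750 / 12.1270 * 2.0120 / 1000
F = 0.2925 kN


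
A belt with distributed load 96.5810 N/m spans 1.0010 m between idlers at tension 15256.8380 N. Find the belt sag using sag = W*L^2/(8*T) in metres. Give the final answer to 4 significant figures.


sag = 96.5810 * 1.0010^2 / (8 * 15256.8380)
sag = 0.0007929 m


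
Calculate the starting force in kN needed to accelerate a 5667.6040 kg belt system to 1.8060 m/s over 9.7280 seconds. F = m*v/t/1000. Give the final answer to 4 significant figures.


F = 5667.6040 * 1.8060 / 9.7280 / 1000
F = 1.052 kN


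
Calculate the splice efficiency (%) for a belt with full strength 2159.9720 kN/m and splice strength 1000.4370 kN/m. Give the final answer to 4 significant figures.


Eff = 1000.4370 / 2159.9720 * 100
Eff = 46.32 %


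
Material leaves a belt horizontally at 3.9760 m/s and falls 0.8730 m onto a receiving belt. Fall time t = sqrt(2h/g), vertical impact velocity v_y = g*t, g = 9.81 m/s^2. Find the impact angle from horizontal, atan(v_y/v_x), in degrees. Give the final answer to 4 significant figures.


t = sqrt(2*0.8730/9.81) = 0.421879 s
v_y = 9.81 * 0.421879 = 4.13863 m/s
angle = atan(4.13863 / 3.9760) = 46.15 deg


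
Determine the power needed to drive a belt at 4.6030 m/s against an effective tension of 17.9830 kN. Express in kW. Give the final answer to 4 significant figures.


P = Te * v = 17.9830 * 4.6030
P = 82.78 kW


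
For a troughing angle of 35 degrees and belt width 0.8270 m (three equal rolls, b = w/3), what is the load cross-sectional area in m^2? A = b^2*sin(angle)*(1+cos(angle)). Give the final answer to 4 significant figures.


b = 0.8270/3 = 0.275667 m
A = 0.275667^2 * sin(35 deg) * (1 + cos(35 deg))
A = 0.07929 m^2
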